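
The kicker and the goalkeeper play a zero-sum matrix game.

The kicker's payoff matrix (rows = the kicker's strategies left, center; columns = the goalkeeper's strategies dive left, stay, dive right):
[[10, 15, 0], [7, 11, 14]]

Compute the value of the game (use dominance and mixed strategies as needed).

Column stay is strictly dominated by dive left for the goalkeeper (it gives the kicker more in every row).
The remaining 2×2 game on (left, center) × (dive left, dive right) has no saddle point. Let the kicker play left with probability p; indifference gives 10p + 7(1−p) = 14(1−p), so p = 7/17.
Similarly the goalkeeper's optimal q on dive left is 14/17, and the value is 10·(14/17) + (0)·(3/17) = 140/17.

140/17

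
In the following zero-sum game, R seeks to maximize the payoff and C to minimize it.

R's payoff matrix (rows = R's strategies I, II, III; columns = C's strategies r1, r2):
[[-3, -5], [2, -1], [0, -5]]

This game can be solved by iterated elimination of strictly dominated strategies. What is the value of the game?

Row I is strictly dominated by row II (2>-3, -1>-5); eliminate I.
Column r1 is strictly dominated by r2 for C (-1<2, -5<0); eliminate r1.
Row III is strictly dominated by row II (-1>-5); eliminate III.
Only (II, r2) remains, with payoff -1.

-1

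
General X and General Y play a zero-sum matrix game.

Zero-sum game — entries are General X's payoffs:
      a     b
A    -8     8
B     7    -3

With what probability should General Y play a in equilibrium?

11/26

Row minima are -8 and -3, so General X's maximin is -3; column maxima are 7 and 8, so General Y's minimax is 7. These differ, so the equilibrium is in mixed strategies.
Let General Y play a with probability q. General X is indifferent when −8q + 8(1−q) = 7q − 3(1−q), giving q = 11/26.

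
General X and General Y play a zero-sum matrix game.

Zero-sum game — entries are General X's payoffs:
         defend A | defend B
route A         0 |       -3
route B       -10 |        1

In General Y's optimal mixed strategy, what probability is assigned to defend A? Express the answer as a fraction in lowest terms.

Row minima are -3 and -10, so General X's maximin is -3; column maxima are 0 and 1, so General Y's minimax is 0. These differ, so the equilibrium is in mixed strategies.
Let General Y play defend A with probability q. General X is indifferent when −3(1−q) = −10q + (1−q), giving q = 2/7.

2/7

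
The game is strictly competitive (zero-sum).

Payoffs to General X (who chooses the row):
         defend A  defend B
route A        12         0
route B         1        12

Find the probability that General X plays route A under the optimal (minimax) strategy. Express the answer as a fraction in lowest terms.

Row minima are 0 and 1, so General X's maximin is 1; column maxima are 12 and 12, so General Y's minimax is 12. These differ, so the equilibrium is in mixed strategies.
Let General X play route A with probability p. General Y is indifferent when 12p + (1−p) = 12(1−p), giving p = 11/23.

11/23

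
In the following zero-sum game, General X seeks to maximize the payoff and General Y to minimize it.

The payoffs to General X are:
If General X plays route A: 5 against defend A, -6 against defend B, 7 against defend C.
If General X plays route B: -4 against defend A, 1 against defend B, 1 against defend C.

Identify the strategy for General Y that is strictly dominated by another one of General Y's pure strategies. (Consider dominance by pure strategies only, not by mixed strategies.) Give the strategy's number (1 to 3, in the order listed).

General Y prefers columns that give General X less. Compare defend C with defend A: 5 < 7, -4 < 1.
So defend A strictly dominates defend C for General Y; defend C is strictly dominated.

3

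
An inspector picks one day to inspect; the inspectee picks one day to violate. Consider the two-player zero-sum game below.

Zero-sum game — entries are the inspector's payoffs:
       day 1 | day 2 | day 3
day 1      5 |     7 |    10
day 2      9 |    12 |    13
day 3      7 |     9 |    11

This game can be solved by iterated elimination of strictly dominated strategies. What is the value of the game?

Row day 3 is strictly dominated by row day 2 (9>7, 12>9, 13>11); eliminate day 3.
Column day 3 is strictly dominated by day 1 for the inspectee (5<10, 9<13); eliminate day 3.
Row day 1 is strictly dominated by row day 2 (9>5, 12>7); eliminate day 1.
Column day 2 is strictly dominated by day 1 for the inspectee (9<12); eliminate day 2.
Only (day 2, day 1) remains, with payoff 9.

9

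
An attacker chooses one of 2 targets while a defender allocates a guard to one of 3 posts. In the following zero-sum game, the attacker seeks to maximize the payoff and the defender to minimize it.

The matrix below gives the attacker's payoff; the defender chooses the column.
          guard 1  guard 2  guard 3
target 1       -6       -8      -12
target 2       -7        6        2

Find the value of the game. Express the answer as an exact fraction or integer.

Column guard 2 is strictly dominated by guard 3 for the defender (it gives the attacker more in every row).
The remaining 2×2 game on (target 1, target 2) × (guard 1, guard 3) has no saddle point. Let the attacker play target 1 with probability p; indifference gives −6p − 7(1−p) = −12p + 2(1−p), so p = 3/5.
Similarly the defender's optimal q on guard 1 is 14/15, and the value is -6·(14/15) + (-12)·(1/15) = -32/5.

-32/5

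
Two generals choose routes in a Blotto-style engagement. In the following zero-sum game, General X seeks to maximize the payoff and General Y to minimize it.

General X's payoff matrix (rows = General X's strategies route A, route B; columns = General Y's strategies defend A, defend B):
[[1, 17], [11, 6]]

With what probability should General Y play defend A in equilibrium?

Row minima are 1 and 6, so General X's maximin is 6; column maxima are 11 and 17, so General Y's minimax is 11. These differ, so the equilibrium is in mixed strategies.
Let General Y play defend A with probability q. General X is indifferent when q + 17(1−q) = 11q + 6(1−q), giving q = 11/21.

11/21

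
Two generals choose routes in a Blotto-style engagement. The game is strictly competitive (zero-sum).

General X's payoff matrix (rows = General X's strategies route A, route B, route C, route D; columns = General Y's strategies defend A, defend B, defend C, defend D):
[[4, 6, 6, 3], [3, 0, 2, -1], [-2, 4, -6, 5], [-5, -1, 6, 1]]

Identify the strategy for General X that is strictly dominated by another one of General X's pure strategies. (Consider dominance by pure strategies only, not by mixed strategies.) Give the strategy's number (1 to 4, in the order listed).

Compare route B with route A: 4 > 3, 6 > 0, 6 > 2, 3 > -1.
So route A strictly dominates route B for General X; route B is strictly dominated.

2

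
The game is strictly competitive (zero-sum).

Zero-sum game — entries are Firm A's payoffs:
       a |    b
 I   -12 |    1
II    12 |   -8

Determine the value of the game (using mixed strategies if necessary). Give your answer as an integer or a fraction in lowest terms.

Row minima are -12 and -8, so Firm A's maximin is -8; column maxima are 12 and 1, so Firm B's minimax is 1. These differ, so the equilibrium is in mixed strategies.
Let Firm A play I with probability p. Firm B is indifferent when −12p + 12(1−p) = p − 8(1−p), giving p = 20/33.
Let Firm B play a with probability q. Firm A is indifferent when −12q + (1−q) = 12q − 8(1−q), giving q = 3/11.
The value is -12·(3/11) + (1)·(8/11) = -28/11.

-28/11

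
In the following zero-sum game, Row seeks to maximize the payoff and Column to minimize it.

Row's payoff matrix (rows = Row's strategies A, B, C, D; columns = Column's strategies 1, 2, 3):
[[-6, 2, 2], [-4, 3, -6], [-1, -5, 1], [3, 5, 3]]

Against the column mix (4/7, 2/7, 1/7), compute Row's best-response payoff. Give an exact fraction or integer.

A: (-6)·(4/7) + (2)·(2/7) + (2)·(1/7) = -18/7.
B: (-4)·(4/7) + (3)·(2/7) + (-6)·(1/7) = -16/7.
C: (-1)·(4/7) + (-5)·(2/7) + (1)·(1/7) = -13/7.
D: (3)·(4/7) + (5)·(2/7) + (3)·(1/7) = 25/7.
The best pure response is D with expected payoff 25/7.

25/7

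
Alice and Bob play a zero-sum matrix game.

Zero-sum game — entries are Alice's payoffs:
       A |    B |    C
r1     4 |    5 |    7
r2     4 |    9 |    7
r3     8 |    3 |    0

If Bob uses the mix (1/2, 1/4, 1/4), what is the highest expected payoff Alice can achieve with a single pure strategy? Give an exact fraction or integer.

r1: (4)·(1/2) + (5)·(1/4) + (7)·(1/4) = 5.
r2: (4)·(1/2) + (9)·(1/4) + (7)·(1/4) = 6.
r3: (8)·(1/2) + (3)·(1/4) + (0)·(1/4) = 19/4.
The best pure response is r2 with expected payoff 6.

6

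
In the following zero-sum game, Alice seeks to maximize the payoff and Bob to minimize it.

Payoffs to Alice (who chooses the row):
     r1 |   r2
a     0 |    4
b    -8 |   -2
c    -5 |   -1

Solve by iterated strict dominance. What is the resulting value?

Row c is strictly dominated by row a (0>-5, 4>-1); eliminate c.
Row b is strictly dominated by row a (0>-8, 4>-2); eliminate b.
Column r2 is strictly dominated by r1 for Bob (0<4); eliminate r2.
Only (a, r1) remains, with payoff 0.

0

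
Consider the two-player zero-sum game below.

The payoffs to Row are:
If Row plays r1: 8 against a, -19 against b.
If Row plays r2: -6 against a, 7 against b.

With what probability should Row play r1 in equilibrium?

13/40

Row minima are -19 and -6, so Row's maximin is -6; column maxima are 8 and 7, so Column's minimax is 7. These differ, so the equilibrium is in mixed strategies.
Let Row play r1 with probability p. Column is indifferent when 8p − 6(1−p) = −19p + 7(1−p), giving p = 13/40.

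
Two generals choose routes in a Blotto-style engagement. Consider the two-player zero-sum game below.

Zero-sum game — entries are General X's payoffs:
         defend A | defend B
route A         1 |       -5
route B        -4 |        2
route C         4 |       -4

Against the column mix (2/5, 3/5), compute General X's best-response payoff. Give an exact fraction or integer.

-2/5

route A: (1)·(2/5) + (-5)·(3/5) = -13/5.
route B: (-4)·(2/5) + (2)·(3/5) = -2/5.
route C: (4)·(2/5) + (-4)·(3/5) = -4/5.
The best pure response is route B with expected payoff -2/5.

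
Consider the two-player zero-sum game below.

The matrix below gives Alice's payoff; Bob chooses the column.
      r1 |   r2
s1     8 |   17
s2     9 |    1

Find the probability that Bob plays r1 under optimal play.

Row minima are 8 and 1, so Alice's maximin is 8; column maxima are 9 and 17, so Bob's minimax is 9. These differ, so the equilibrium is in mixed strategies.
Let Bob play r1 with probability q. Alice is indifferent when 8q + 17(1−q) = 9q + (1−q), giving q = 16/17.

16/17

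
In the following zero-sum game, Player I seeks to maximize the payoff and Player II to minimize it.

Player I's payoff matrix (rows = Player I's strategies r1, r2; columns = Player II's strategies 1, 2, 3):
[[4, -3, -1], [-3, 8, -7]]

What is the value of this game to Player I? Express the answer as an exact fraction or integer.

Column 1 is strictly dominated by 3 for Player II (it gives Player I more in every row).
The remaining 2×2 game on (r1, r2) × (2, 3) has no saddle point. Let Player I play r1 with probability p; indifference gives −3p + 8(1−p) = −p − 7(1−p), so p = 15/17.
Similarly Player II's optimal q on 2 is 6/17, and the value is -3·(6/17) + (-1)·(11/17) = -29/17.

-29/17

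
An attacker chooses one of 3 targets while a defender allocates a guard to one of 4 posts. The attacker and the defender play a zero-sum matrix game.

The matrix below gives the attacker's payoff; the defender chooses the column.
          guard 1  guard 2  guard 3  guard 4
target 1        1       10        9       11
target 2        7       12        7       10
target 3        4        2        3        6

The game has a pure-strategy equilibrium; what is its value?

7

Row minima: 1, 7, 2 → the attacker's maximin is 7.
Column maxima: 7, 12, 9, 11 → the defender's minimax is 7.
They coincide at (target 2, guard 1), so the value is 7.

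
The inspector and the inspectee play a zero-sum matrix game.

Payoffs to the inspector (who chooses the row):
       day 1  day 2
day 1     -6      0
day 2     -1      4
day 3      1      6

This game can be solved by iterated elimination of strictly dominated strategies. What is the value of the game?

1

Row day 1 is strictly dominated by row day 2 (-1>-6, 4>0); eliminate day 1.
Row day 2 is strictly dominated by row day 3 (1>-1, 6>4); eliminate day 2.
Column day 2 is strictly dominated by day 1 for the inspectee (1<6); eliminate day 2.
Only (day 3, day 1) remains, with payoff 1.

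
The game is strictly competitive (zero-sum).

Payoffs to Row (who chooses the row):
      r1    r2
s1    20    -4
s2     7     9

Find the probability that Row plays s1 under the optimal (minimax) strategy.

Row minima are -4 and 7, so Row's maximin is 7; column maxima are 20 and 9, so Column's minimax is 9. These differ, so the equilibrium is in mixed strategies.
Let Row play s1 with probability p. Column is indifferent when 20p + 7(1−p) = −4p + 9(1−p), giving p = 1/13.

1/13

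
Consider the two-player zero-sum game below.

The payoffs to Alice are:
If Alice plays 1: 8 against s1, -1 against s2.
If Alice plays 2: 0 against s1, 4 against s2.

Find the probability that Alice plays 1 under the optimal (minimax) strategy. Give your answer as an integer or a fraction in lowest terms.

4/13

Row minima are -1 and 0, so Alice's maximin is 0; column maxima are 8 and 4, so Bob's minimax is 4. These differ, so the equilibrium is in mixed strategies.
Let Alice play 1 with probability p. Bob is indifferent when 8p = −p + 4(1−p), giving p = 4/13.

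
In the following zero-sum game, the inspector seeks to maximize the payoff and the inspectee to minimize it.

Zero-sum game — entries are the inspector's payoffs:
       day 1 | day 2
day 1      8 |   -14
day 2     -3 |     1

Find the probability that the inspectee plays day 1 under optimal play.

15/26

Row minima are -14 and -3, so the inspector's maximin is -3; column maxima are 8 and 1, so the inspectee's minimax is 1. These differ, so the equilibrium is in mixed strategies.
Let the inspectee play day 1 with probability q. The inspector is indifferent when 8q − 14(1−q) = −3q + (1−q), giving q = 15/26.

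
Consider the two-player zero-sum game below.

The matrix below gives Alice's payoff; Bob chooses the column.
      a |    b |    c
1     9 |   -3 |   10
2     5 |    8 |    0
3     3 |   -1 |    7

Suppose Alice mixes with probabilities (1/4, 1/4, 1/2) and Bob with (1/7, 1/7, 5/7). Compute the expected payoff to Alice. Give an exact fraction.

143/28

Against (1/7, 1/7, 5/7), each row's expected payoff is 1: 8; 2: 13/7; 3: 37/7.
Taking the (1/4, 1/4, 1/2)-weighted average: (1/4)·(8) + (1/4)·(13/7) + (1/2)·(37/7) = 143/28.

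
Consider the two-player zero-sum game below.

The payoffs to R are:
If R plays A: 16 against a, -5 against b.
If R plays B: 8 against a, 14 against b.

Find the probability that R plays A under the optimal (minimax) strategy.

2/9

Row minima are -5 and 8, so R's maximin is 8; column maxima are 16 and 14, so C's minimax is 14. These differ, so the equilibrium is in mixed strategies.
Let R play A with probability p. C is indifferent when 16p + 8(1−p) = −5p + 14(1−p), giving p = 2/9.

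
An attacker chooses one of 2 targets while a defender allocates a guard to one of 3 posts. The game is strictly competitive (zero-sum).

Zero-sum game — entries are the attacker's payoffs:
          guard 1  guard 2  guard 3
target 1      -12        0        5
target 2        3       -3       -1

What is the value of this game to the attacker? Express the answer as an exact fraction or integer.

Column guard 3 is strictly dominated by guard 2 for the defender (it gives the attacker more in every row).
The remaining 2×2 game on (target 1, target 2) × (guard 1, guard 2) has no saddle point. Let the attacker play target 1 with probability p; indifference gives −12p + 3(1−p) = −3(1−p), so p = 1/3.
Similarly the defender's optimal q on guard 1 is 1/6, and the value is -12·(1/6) + (0)·(5/6) = -2.

-2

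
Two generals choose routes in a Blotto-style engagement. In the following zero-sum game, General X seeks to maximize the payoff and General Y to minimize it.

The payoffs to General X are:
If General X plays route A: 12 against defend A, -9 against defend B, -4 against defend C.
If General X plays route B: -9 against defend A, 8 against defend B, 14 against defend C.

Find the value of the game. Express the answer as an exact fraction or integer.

Column defend C is strictly dominated by defend B for General Y (it gives General X more in every row).
The remaining 2×2 game on (route A, route B) × (defend A, defend B) has no saddle point. Let General X play route A with probability p; indifference gives 12p − 9(1−p) = −9p + 8(1−p), so p = 17/38.
Similarly General Y's optimal q on defend A is 17/38, and the value is 12·(17/38) + (-9)·(21/38) = 15/38.

15/38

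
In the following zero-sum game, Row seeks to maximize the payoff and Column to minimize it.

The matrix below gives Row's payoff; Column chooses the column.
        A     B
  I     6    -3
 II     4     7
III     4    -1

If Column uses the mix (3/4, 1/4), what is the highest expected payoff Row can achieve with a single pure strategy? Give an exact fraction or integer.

19/4

I: (6)·(3/4) + (-3)·(1/4) = 15/4.
II: (4)·(3/4) + (7)·(1/4) = 19/4.
III: (4)·(3/4) + (-1)·(1/4) = 11/4.
The best pure response is II with expected payoff 19/4.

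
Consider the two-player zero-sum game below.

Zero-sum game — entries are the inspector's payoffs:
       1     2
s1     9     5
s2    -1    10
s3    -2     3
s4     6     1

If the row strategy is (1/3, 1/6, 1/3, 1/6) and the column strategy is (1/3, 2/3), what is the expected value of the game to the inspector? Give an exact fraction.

Against (1/3, 2/3), each row's expected payoff is s1: 19/3; s2: 19/3; s3: 4/3; s4: 8/3.
Taking the (1/3, 1/6, 1/3, 1/6)-weighted average: (1/3)·(19/3) + (1/6)·(19/3) + (1/3)·(4/3) + (1/6)·(8/3) = 73/18.

73/18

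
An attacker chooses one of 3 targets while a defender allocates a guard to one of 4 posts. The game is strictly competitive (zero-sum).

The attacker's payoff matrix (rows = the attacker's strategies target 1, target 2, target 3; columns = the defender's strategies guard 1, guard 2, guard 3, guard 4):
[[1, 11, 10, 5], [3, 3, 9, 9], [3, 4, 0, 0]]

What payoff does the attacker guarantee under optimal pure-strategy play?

3

Row minima: 1, 3, 0 → the attacker's maximin is 3.
Column maxima: 3, 11, 10, 9 → the defender's minimax is 3.
They coincide at (target 2, guard 1), so the value is 3.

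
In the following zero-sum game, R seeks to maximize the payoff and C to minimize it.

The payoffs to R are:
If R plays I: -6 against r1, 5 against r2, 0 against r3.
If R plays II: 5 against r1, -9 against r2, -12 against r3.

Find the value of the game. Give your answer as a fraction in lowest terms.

Column r2 is strictly dominated by r3 for C (it gives R more in every row).
The remaining 2×2 game on (I, II) × (r1, r3) has no saddle point. Let R play I with probability p; indifference gives −6p + 5(1−p) = −12(1−p), so p = 17/23.
Similarly C's optimal q on r1 is 12/23, and the value is -6·(12/23) + (0)·(11/23) = -72/23.

-72/23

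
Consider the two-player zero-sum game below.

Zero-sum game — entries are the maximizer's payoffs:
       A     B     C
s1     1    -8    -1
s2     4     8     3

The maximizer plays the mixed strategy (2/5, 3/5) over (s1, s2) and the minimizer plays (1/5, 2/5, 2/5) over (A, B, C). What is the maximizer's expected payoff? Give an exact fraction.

Against (1/5, 2/5, 2/5), each row's expected payoff is s1: -17/5; s2: 26/5.
Taking the (2/5, 3/5)-weighted average: (2/5)·(-17/5) + (3/5)·(26/5) = 44/25.

44/25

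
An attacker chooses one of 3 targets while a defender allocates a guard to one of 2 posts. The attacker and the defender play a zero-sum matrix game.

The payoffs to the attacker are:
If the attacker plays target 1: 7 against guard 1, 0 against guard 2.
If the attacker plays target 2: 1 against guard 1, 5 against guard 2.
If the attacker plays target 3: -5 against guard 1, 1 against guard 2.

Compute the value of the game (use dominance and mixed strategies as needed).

35/11

Row target 3 is strictly dominated by row target 2, so the attacker never plays it.
The remaining 2×2 game on (target 1, target 2) × (guard 1, guard 2) has no saddle point. Let the attacker play target 1 with probability p; indifference gives 7p + (1−p) = 5(1−p), so p = 4/11.
Similarly the defender's optimal q on guard 1 is 5/11, and the value is 7·(5/11) + (0)·(6/11) = 35/11.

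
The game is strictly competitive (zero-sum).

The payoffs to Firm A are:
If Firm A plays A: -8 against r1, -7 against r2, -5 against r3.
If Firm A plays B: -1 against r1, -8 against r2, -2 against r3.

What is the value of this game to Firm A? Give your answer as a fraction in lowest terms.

-57/8

Column r3 is strictly dominated by r2 for Firm B (it gives Firm A more in every row).
The remaining 2×2 game on (A, B) × (r1, r2) has no saddle point. Let Firm A play A with probability p; indifference gives −8p − (1−p) = −7p − 8(1−p), so p = 7/8.
Similarly Firm B's optimal q on r1 is 1/8, and the value is -8·(1/8) + (-7)·(7/8) = -57/8.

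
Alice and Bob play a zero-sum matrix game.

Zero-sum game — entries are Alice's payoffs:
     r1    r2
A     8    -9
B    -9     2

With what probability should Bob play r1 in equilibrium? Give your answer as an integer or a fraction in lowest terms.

Row minima are -9 and -9, so Alice's maximin is -9; column maxima are 8 and 2, so Bob's minimax is 2. These differ, so the equilibrium is in mixed strategies.
Let Bob play r1 with probability q. Alice is indifferent when 8q − 9(1−q) = −9q + 2(1−q), giving q = 11/28.

11/28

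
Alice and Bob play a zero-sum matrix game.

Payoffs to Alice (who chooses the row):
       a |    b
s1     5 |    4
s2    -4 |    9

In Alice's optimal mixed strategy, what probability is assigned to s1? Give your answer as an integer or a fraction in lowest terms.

Row minima are 4 and -4, so Alice's maximin is 4; column maxima are 5 and 9, so Bob's minimax is 5. These differ, so the equilibrium is in mixed strategies.
Let Alice play s1 with probability p. Bob is indifferent when 5p − 4(1−p) = 4p + 9(1−p), giving p = 13/14.

13/14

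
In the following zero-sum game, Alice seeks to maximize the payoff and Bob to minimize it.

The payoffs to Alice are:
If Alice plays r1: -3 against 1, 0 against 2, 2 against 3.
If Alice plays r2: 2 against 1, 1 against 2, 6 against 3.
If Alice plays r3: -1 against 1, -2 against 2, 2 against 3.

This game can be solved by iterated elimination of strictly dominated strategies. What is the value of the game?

Column 3 is strictly dominated by 1 for Bob (-3<2, 2<6, -1<2); eliminate 3.
Row r1 is strictly dominated by row r2 (2>-3, 1>0); eliminate r1.
Row r3 is strictly dominated by row r2 (2>-1, 1>-2); eliminate r3.
Column 1 is strictly dominated by 2 for Bob (1<2); eliminate 1.
Only (r2, 2) remains, with payoff 1.

1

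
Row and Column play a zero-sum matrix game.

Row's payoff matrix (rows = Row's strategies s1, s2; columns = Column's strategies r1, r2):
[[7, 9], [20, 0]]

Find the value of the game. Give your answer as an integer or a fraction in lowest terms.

Row minima are 7 and 0, so Row's maximin is 7; column maxima are 20 and 9, so Column's minimax is 9. These differ, so the equilibrium is in mixed strategies.
Let Row play s1 with probability p. Column is indifferent when 7p + 20(1−p) = 9p, giving p = 10/11.
Let Column play r1 with probability q. Row is indifferent when 7q + 9(1−q) = 20q, giving q = 9/22.
The value is 7·(9/22) + (9)·(13/22) = 90/11.

90/11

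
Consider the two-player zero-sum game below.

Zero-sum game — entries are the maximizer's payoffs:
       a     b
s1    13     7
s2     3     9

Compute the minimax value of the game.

Row minima are 7 and 3, so the maximizer's maximin is 7; column maxima are 13 and 9, so the minimizer's minimax is 9. These differ, so the equilibrium is in mixed strategies.
Let the maximizer play s1 with probability p. The minimizer is indifferent when 13p + 3(1−p) = 7p + 9(1−p), giving p = 1/2.
Let the minimizer play a with probability q. The maximizer is indifferent when 13q + 7(1−q) = 3q + 9(1−q), giving q = 1/6.
The value is 13·(1/6) + (7)·(5/6) = 8.

8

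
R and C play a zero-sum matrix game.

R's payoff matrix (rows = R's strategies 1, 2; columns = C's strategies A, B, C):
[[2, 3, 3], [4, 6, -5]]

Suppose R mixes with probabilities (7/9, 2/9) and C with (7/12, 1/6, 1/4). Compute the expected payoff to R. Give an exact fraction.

Against (7/12, 1/6, 1/4), each row's expected payoff is 1: 29/12; 2: 25/12.
Taking the (7/9, 2/9)-weighted average: (7/9)·(29/12) + (2/9)·(25/12) = 253/108.

253/108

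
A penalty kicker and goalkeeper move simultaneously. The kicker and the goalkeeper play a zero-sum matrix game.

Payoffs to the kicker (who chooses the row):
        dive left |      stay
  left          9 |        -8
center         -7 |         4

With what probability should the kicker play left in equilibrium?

Row minima are -8 and -7, so the kicker's maximin is -7; column maxima are 9 and 4, so the goalkeeper's minimax is 4. These differ, so the equilibrium is in mixed strategies.
Let the kicker play left with probability p. The goalkeeper is indifferent when 9p − 7(1−p) = −8p + 4(1−p), giving p = 11/28.

11/28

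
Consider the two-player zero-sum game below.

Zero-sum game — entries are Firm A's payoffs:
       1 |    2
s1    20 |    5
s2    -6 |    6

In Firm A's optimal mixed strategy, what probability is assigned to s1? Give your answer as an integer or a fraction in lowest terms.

4/9

Row minima are 5 and -6, so Firm A's maximin is 5; column maxima are 20 and 6, so Firm B's minimax is 6. These differ, so the equilibrium is in mixed strategies.
Let Firm A play s1 with probability p. Firm B is indifferent when 20p − 6(1−p) = 5p + 6(1−p), giving p = 4/9.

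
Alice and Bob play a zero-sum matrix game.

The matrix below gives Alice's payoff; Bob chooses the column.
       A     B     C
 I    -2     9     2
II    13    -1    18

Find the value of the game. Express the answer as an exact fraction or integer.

Column C is strictly dominated by A for Bob (it gives Alice more in every row).
The remaining 2×2 game on (I, II) × (A, B) has no saddle point. Let Alice play I with probability p; indifference gives −2p + 13(1−p) = 9p − (1−p), so p = 14/25.
Similarly Bob's optimal q on A is 2/5, and the value is -2·(2/5) + (9)·(3/5) = 23/5.

23/5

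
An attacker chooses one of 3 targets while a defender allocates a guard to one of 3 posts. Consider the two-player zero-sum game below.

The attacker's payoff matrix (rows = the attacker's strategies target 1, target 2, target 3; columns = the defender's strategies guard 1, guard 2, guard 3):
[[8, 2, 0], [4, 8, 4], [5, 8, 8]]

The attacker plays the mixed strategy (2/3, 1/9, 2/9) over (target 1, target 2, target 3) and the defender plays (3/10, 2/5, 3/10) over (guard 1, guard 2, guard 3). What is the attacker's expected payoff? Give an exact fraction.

13/3

Against (3/10, 2/5, 3/10), each row's expected payoff is target 1: 16/5; target 2: 28/5; target 3: 71/10.
Taking the (2/3, 1/9, 2/9)-weighted average: (2/3)·(16/5) + (1/9)·(28/5) + (2/9)·(71/10) = 13/3.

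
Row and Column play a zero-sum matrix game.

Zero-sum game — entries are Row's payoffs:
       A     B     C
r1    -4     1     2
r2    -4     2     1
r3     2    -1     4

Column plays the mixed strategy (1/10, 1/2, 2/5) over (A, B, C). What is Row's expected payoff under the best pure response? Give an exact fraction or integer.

13/10

r1: (-4)·(1/10) + (1)·(1/2) + (2)·(2/5) = 9/10.
r2: (-4)·(1/10) + (2)·(1/2) + (1)·(2/5) = 1.
r3: (2)·(1/10) + (-1)·(1/2) + (4)·(2/5) = 13/10.
The best pure response is r3 with expected payoff 13/10.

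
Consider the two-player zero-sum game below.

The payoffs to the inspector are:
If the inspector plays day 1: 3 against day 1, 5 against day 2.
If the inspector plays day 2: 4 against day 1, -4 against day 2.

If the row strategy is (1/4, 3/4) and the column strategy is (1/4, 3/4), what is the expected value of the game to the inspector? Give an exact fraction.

-3/8

Against (1/4, 3/4), each row's expected payoff is day 1: 9/2; day 2: -2.
Taking the (1/4, 3/4)-weighted average: (1/4)·(9/2) + (3/4)·(-2) = -3/8.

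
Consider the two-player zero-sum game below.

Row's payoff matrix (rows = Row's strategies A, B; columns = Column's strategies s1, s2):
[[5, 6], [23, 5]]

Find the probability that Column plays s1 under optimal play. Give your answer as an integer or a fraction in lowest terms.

1/19

Row minima are 5 and 5, so Row's maximin is 5; column maxima are 23 and 6, so Column's minimax is 6. These differ, so the equilibrium is in mixed strategies.
Let Column play s1 with probability q. Row is indifferent when 5q + 6(1−q) = 23q + 5(1−q), giving q = 1/19.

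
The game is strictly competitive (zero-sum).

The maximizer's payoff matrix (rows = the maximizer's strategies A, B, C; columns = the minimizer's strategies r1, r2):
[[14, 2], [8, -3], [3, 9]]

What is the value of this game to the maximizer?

Row B is strictly dominated by row A, so the maximizer never plays it.
The remaining 2×2 game on (A, C) × (r1, r2) has no saddle point. Let the maximizer play A with probability p; indifference gives 14p + 3(1−p) = 2p + 9(1−p), so p = 1/3.
Similarly the minimizer's optimal q on r1 is 7/18, and the value is 14·(7/18) + (2)·(11/18) = 20/3.

20/3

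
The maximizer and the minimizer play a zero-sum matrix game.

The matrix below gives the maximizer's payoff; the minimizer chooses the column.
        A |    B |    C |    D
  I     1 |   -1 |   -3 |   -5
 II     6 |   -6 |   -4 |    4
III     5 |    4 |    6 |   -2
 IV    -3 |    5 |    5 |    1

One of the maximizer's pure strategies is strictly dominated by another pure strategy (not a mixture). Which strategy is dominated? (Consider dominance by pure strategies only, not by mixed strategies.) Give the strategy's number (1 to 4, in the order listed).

Compare I with III: 5 > 1, 4 > -1, 6 > -3, -2 > -5.
So III strictly dominates I for the maximizer; I is strictly dominated.

1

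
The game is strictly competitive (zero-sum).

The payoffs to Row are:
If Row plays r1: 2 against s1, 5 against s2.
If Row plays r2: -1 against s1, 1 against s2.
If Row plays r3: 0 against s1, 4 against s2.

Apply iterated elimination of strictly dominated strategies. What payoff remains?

Row r3 is strictly dominated by row r1 (2>0, 5>4); eliminate r3.
Column s2 is strictly dominated by s1 for Column (2<5, -1<1); eliminate s2.
Row r2 is strictly dominated by row r1 (2>-1); eliminate r2.
Only (r1, s1) remains, with payoff 2.

2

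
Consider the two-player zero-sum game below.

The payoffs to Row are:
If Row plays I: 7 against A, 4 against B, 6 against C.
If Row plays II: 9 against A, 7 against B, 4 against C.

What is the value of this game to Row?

Column A is strictly dominated by B for Column (it gives Row more in every row).
The remaining 2×2 game on (I, II) × (B, C) has no saddle point. Let Row play I with probability p; indifference gives 4p + 7(1−p) = 6p + 4(1−p), so p = 3/5.
Similarly Column's optimal q on B is 2/5, and the value is 4·(2/5) + (6)·(3/5) = 26/5.

26/5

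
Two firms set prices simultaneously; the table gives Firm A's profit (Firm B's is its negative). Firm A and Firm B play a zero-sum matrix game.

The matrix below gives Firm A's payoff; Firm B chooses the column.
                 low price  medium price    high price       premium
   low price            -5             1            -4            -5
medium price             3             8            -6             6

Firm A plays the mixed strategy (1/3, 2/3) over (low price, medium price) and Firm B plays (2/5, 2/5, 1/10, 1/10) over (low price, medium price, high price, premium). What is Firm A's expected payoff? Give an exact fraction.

Against (2/5, 2/5, 1/10, 1/10), each row's expected payoff is low price: -5/2; medium price: 22/5.
Taking the (1/3, 2/3)-weighted average: (1/3)·(-5/2) + (2/3)·(22/5) = 21/10.

21/10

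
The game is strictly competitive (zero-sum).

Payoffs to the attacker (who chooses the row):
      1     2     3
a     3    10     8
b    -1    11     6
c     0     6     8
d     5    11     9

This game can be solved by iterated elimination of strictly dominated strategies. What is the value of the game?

Column 2 is strictly dominated by 1 for the defender (3<10, -1<11, 0<6, 5<11); eliminate 2.
Row b is strictly dominated by row a (3>-1, 8>6); eliminate b.
Row a is strictly dominated by row d (5>3, 9>8); eliminate a.
Column 3 is strictly dominated by 1 for the defender (0<8, 5<9); eliminate 3.
Row c is strictly dominated by row d (5>0); eliminate c.
Only (d, 1) remains, with payoff 5.

5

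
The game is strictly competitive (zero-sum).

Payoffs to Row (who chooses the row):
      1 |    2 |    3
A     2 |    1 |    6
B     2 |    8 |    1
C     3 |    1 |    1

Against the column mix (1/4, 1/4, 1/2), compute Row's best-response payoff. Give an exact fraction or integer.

15/4

A: (2)·(1/4) + (1)·(1/4) + (6)·(1/2) = 15/4.
B: (2)·(1/4) + (8)·(1/4) + (1)·(1/2) = 3.
C: (3)·(1/4) + (1)·(1/4) + (1)·(1/2) = 3/2.
The best pure response is A with expected payoff 15/4.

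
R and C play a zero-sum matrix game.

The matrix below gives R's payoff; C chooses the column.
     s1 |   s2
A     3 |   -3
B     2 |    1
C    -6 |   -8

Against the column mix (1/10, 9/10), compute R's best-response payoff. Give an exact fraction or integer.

11/10

A: (3)·(1/10) + (-3)·(9/10) = -12/5.
B: (2)·(1/10) + (1)·(9/10) = 11/10.
C: (-6)·(1/10) + (-8)·(9/10) = -39/5.
The best pure response is B with expected payoff 11/10.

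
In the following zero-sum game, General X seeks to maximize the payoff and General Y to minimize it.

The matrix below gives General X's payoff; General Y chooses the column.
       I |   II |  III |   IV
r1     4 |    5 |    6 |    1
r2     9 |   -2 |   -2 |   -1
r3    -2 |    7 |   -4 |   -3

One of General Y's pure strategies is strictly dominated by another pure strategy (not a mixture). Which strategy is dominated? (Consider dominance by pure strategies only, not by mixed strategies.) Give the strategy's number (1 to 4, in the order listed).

1

General Y prefers columns that give General X less. Compare I with IV: 1 < 4, -1 < 9, -3 < -2.
So IV strictly dominates I for General Y; I is strictly dominated.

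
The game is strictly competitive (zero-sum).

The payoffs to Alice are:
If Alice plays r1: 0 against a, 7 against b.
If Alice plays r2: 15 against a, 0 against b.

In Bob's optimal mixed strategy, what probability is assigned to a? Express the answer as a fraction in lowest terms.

7/22

Row minima are 0 and 0, so Alice's maximin is 0; column maxima are 15 and 7, so Bob's minimax is 7. These differ, so the equilibrium is in mixed strategies.
Let Bob play a with probability q. Alice is indifferent when 7(1−q) = 15q, giving q = 7/22.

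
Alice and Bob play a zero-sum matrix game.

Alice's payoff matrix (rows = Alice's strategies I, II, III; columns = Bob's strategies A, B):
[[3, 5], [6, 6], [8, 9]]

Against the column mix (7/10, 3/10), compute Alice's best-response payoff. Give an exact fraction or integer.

I: (3)·(7/10) + (5)·(3/10) = 18/5.
II: (6)·(7/10) + (6)·(3/10) = 6.
III: (8)·(7/10) + (9)·(3/10) = 83/10.
The best pure response is III with expected payoff 83/10.

83/10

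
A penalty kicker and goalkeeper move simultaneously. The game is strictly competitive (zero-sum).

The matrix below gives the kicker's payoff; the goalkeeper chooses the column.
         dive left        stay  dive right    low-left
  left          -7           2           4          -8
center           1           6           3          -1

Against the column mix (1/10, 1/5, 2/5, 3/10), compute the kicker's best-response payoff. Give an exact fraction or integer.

11/5

left: (-7)·(1/10) + (2)·(1/5) + (4)·(2/5) + (-8)·(3/10) = -11/10.
center: (1)·(1/10) + (6)·(1/5) + (3)·(2/5) + (-1)·(3/10) = 11/5.
The best pure response is center with expected payoff 11/5.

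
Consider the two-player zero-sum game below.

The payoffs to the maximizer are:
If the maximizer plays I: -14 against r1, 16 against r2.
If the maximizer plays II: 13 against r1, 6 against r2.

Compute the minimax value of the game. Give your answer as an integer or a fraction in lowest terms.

292/37

Row minima are -14 and 6, so the maximizer's maximin is 6; column maxima are 13 and 16, so the minimizer's minimax is 13. These differ, so the equilibrium is in mixed strategies.
Let the maximizer play I with probability p. The minimizer is indifferent when −14p + 13(1−p) = 16p + 6(1−p), giving p = 7/37.
Let the minimizer play r1 with probability q. The maximizer is indifferent when −14q + 16(1−q) = 13q + 6(1−q), giving q = 10/37.
The value is -14·(10/37) + (16)·(27/37) = 292/37.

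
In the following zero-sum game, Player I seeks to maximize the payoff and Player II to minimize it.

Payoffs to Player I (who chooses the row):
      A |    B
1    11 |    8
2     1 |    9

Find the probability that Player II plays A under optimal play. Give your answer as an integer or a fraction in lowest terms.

Row minima are 8 and 1, so Player I's maximin is 8; column maxima are 11 and 9, so Player II's minimax is 9. These differ, so the equilibrium is in mixed strategies.
Let Player II play A with probability q. Player I is indifferent when 11q + 8(1−q) = q + 9(1−q), giving q = 1/11.

1/11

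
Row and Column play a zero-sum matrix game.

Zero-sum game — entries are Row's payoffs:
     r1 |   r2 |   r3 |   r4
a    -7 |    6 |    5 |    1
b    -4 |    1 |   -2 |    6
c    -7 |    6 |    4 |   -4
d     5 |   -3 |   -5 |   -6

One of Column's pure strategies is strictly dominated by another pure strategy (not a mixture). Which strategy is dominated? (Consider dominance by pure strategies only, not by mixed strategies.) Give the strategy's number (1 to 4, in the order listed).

2

Column prefers columns that give Row less. Compare r2 with r3: 5 < 6, -2 < 1, 4 < 6, -5 < -3.
So r3 strictly dominates r2 for Column; r2 is strictly dominated.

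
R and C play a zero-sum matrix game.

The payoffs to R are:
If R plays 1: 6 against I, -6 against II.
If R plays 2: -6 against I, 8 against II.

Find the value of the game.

Row minima are -6 and -6, so R's maximin is -6; column maxima are 6 and 8, so C's minimax is 6. These differ, so the equilibrium is in mixed strategies.
Let R play 1 with probability p. C is indifferent when 6p − 6(1−p) = −6p + 8(1−p), giving p = 7/13.
Let C play I with probability q. R is indifferent when 6q − 6(1−q) = −6q + 8(1−q), giving q = 7/13.
The value is 6·(7/13) + (-6)·(6/13) = 6/13.

6/13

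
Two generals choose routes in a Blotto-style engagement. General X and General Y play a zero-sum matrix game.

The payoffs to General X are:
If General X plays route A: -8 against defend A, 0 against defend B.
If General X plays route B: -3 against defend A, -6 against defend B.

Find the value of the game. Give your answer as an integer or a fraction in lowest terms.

Row minima are -8 and -6, so General X's maximin is -6; column maxima are -3 and 0, so General Y's minimax is -3. These differ, so the equilibrium is in mixed strategies.
Let General X play route A with probability p. General Y is indifferent when −8p − 3(1−p) = −6(1−p), giving p = 3/11.
Let General Y play defend A with probability q. General X is indifferent when −8q = −3q − 6(1−q), giving q = 6/11.
The value is -8·(6/11) + (0)·(5/11) = -48/11.

-48/11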